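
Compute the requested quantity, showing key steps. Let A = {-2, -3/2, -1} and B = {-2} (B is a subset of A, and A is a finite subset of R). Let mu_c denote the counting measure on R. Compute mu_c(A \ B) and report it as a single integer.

Counting measure assigns mu_c(E) = |E| (number of elements) when E is finite. For B subset A, A \ B is the set of elements of A not in B, so |A \ B| = |A| - |B|.
|A| = 3, |B| = 1, so mu_c(A \ B) = 3 - 1 = 2.

2


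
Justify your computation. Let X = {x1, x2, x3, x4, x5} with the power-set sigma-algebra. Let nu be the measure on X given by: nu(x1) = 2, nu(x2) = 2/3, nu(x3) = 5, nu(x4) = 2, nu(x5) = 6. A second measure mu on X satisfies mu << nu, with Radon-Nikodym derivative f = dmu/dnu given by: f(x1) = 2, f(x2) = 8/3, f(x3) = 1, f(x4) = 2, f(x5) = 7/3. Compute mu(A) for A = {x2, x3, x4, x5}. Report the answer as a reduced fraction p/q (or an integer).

By the defining property of the Radon-Nikodym derivative, for every measurable set A,
  mu(A) = integral_A f dnu.
Since nu is a discrete measure concentrated on the atoms of X, the integral over A reduces to the sum
  mu(A) = sum_{x in A} f(x) * nu({x}).
Computing each term:
  x2: f(x2) * nu(x2) = 8/3 * 2/3 = 16/9.
  x3: f(x3) * nu(x3) = 1 * 5 = 5.
  x4: f(x4) * nu(x4) = 2 * 2 = 4.
  x5: f(x5) * nu(x5) = 7/3 * 6 = 14.
Summing: mu(A) = 16/9 + 5 + 4 + 14 = 223/9.

223/9


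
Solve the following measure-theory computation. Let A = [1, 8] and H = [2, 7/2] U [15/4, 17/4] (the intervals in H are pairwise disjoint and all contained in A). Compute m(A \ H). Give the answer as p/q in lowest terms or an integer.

The ambient interval has length m(A) = 8 - 1 = 7.
Since the holes are disjoint and sit inside A, by finite additivity
  m(H) = sum_i (b_i - a_i), and m(A \ H) = m(A) - m(H).
Computing the hole measures:
  m(H_1) = 7/2 - 2 = 3/2.
  m(H_2) = 17/4 - 15/4 = 1/2.
Summed: m(H) = 3/2 + 1/2 = 2.
So m(A \ H) = 7 - 2 = 5.

5


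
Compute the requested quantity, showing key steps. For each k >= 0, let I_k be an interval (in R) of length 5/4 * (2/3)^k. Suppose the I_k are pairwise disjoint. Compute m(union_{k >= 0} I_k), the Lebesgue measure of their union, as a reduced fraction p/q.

By countable additivity of the Lebesgue measure on pairwise disjoint measurable sets,
  m(union_{k >= 0} I_k) = sum_{k >= 0} m(I_k) = sum_{k >= 0} a * r^k,
  with a = 5/4 and r = 2/3.
Since 0 < r = 2/3 < 1, the geometric series converges:
  sum_{k >= 0} a * r^k = a / (1 - r).
  = 5/4 / (1 - 2/3)
  = 5/4 / (1/3)
  = 15/4.

15/4


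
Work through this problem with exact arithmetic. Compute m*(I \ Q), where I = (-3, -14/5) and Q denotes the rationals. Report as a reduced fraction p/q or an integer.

The interval I = (-3, -14/5) has m(I) = -14/5 - (-3) = 1/5 (endpoints are measure-zero, so open/closed/half-open agree). Write I = (I cap Q) u (I \ Q). The rationals in I are countable, so m*(I cap Q) = 0 (cover each rational by intervals whose total length is arbitrarily small). By countable subadditivity m*(I) <= m*(I cap Q) + m*(I \ Q), hence m*(I \ Q) >= m(I) = 1/5. The reverse inequality m*(I \ Q) <= m*(I) = 1/5 is trivial since (I \ Q) is a subset of I. Therefore m*(I \ Q) = 1/5.

1/5


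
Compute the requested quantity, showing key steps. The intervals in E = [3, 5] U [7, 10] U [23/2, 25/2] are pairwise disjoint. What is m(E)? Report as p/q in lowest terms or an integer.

For pairwise disjoint intervals, m(union_i I_i) = sum_i m(I_i),
and m is invariant under swapping open/closed endpoints (single points have measure 0).
So m(E) = sum_i (b_i - a_i).
  I_1 has length 5 - 3 = 2.
  I_2 has length 10 - 7 = 3.
  I_3 has length 25/2 - 23/2 = 1.
Summing:
  m(E) = 2 + 3 + 1 = 6.

6


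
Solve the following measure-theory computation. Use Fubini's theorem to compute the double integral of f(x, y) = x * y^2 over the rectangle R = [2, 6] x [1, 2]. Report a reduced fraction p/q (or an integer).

f(x, y) is a tensor product of a function of x and a function of y, and both factors are bounded continuous (hence Lebesgue integrable) on the rectangle, so Fubini's theorem applies:
  integral_R f d(m x m) = (integral_a1^b1 x dx) * (integral_a2^b2 y^2 dy).
Inner integral in x: integral_{2}^{6} x dx = (6^2 - 2^2)/2
  = 16.
Inner integral in y: integral_{1}^{2} y^2 dy = (2^3 - 1^3)/3
  = 7/3.
Product: (16) * (7/3) = 112/3.

112/3


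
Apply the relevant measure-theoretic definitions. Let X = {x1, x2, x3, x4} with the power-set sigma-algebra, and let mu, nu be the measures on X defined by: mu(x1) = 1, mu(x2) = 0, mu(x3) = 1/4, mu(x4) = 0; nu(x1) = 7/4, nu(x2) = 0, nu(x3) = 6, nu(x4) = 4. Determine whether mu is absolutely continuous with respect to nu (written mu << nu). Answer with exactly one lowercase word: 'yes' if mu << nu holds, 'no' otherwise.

mu << nu means: every nu-null measurable set is also mu-null; equivalently, for every atom x, if nu({x}) = 0 then mu({x}) = 0.
Checking each atom:
  x1: nu = 7/4 > 0 -> no constraint.
  x2: nu = 0, mu = 0 -> consistent with mu << nu.
  x3: nu = 6 > 0 -> no constraint.
  x4: nu = 4 > 0 -> no constraint.
No atom violates the condition. Therefore mu << nu.

yes


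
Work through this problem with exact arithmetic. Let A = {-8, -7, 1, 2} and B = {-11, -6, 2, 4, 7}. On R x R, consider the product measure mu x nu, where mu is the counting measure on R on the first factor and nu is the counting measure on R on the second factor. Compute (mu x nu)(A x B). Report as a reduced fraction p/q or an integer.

For a measurable rectangle A x B, the product measure satisfies
  (mu x nu)(A x B) = mu(A) * nu(B).
  mu(A) = 4.
  nu(B) = 5.
  (mu x nu)(A x B) = 4 * 5 = 20.

20


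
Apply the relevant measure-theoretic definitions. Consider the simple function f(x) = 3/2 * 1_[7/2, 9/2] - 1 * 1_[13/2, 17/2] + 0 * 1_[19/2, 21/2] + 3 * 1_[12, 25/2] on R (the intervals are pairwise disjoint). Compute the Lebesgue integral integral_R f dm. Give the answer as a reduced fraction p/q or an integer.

For a simple function f = sum_i c_i * 1_{A_i} with disjoint A_i,
  integral f dm = sum_i c_i * m(A_i).
Lengths of the A_i:
  m(A_1) = 9/2 - 7/2 = 1.
  m(A_2) = 17/2 - 13/2 = 2.
  m(A_3) = 21/2 - 19/2 = 1.
  m(A_4) = 25/2 - 12 = 1/2.
Contributions c_i * m(A_i):
  (3/2) * (1) = 3/2.
  (-1) * (2) = -2.
  (0) * (1) = 0.
  (3) * (1/2) = 3/2.
Total: 3/2 - 2 + 0 + 3/2 = 1.

1


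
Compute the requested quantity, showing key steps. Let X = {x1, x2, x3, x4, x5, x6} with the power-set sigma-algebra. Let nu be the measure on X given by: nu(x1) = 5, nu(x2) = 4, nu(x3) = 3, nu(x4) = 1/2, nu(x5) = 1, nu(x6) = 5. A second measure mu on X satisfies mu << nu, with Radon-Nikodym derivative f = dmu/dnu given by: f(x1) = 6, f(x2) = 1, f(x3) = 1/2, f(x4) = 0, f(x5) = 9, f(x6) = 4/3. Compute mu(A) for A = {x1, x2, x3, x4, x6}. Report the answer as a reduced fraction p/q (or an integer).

By the defining property of the Radon-Nikodym derivative, for every measurable set A,
  mu(A) = integral_A f dnu.
Since nu is a discrete measure concentrated on the atoms of X, the integral over A reduces to the sum
  mu(A) = sum_{x in A} f(x) * nu({x}).
Computing each term:
  x1: f(x1) * nu(x1) = 6 * 5 = 30.
  x2: f(x2) * nu(x2) = 1 * 4 = 4.
  x3: f(x3) * nu(x3) = 1/2 * 3 = 3/2.
  x4: f(x4) * nu(x4) = 0 * 1/2 = 0.
  x6: f(x6) * nu(x6) = 4/3 * 5 = 20/3.
Summing: mu(A) = 30 + 4 + 3/2 + 0 + 20/3 = 253/6.

253/6


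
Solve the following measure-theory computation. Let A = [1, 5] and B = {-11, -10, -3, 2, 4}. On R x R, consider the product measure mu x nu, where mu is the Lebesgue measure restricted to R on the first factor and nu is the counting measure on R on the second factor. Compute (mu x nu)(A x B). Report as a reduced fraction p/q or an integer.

For a measurable rectangle A x B, the product measure satisfies
  (mu x nu)(A x B) = mu(A) * nu(B).
  mu(A) = 4.
  nu(B) = 5.
  (mu x nu)(A x B) = 4 * 5 = 20.

20


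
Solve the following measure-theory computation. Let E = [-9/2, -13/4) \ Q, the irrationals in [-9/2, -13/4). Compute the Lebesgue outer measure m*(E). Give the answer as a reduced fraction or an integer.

The interval I = [-9/2, -13/4) has m(I) = -13/4 - (-9/2) = 5/4 (endpoints are measure-zero, so open/closed/half-open agree). Write I = (I cap Q) u (I \ Q). The rationals in I are countable, so m*(I cap Q) = 0 (cover each rational by intervals whose total length is arbitrarily small). By countable subadditivity m*(I) <= m*(I cap Q) + m*(I \ Q), hence m*(I \ Q) >= m(I) = 5/4. The reverse inequality m*(I \ Q) <= m*(I) = 5/4 is trivial since (I \ Q) is a subset of I. Therefore m*(I \ Q) = 5/4.

5/4


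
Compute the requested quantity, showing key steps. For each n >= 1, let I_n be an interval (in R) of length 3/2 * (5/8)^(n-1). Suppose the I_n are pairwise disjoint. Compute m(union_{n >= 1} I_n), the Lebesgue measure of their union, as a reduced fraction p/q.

By countable additivity of the Lebesgue measure on pairwise disjoint measurable sets,
  m(union_{n >= 1} I_n) = sum_{n >= 1} m(I_n) = sum_{n >= 1} a * r^(n-1),
  with a = 3/2 and r = 5/8.
Since 0 < r = 5/8 < 1, the geometric series converges:
  sum_{n >= 1} a * r^(n-1) = a / (1 - r).
  = 3/2 / (1 - 5/8)
  = 3/2 / (3/8)
  = 4.

4


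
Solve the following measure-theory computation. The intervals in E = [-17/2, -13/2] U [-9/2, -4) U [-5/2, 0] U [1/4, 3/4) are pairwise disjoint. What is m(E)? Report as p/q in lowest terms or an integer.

For pairwise disjoint intervals, m(union_i I_i) = sum_i m(I_i),
and m is invariant under swapping open/closed endpoints (single points have measure 0).
So m(E) = sum_i (b_i - a_i).
  I_1 has length -13/2 - (-17/2) = 2.
  I_2 has length -4 - (-9/2) = 1/2.
  I_3 has length 0 - (-5/2) = 5/2.
  I_4 has length 3/4 - 1/4 = 1/2.
Summing:
  m(E) = 2 + 1/2 + 5/2 + 1/2 = 11/2.

11/2


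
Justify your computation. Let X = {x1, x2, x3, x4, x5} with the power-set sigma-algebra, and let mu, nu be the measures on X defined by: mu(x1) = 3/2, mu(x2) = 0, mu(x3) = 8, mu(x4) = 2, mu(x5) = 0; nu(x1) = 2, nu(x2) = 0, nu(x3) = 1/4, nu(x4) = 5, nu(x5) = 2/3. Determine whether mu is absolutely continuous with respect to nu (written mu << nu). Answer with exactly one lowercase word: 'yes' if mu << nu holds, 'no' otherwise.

mu << nu means: every nu-null measurable set is also mu-null; equivalently, for every atom x, if nu({x}) = 0 then mu({x}) = 0.
Checking each atom:
  x1: nu = 2 > 0 -> no constraint.
  x2: nu = 0, mu = 0 -> consistent with mu << nu.
  x3: nu = 1/4 > 0 -> no constraint.
  x4: nu = 5 > 0 -> no constraint.
  x5: nu = 2/3 > 0 -> no constraint.
No atom violates the condition. Therefore mu << nu.

yes


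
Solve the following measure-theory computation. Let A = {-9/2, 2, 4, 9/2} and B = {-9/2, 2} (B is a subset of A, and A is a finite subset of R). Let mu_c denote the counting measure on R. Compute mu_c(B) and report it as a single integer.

Counting measure assigns mu_c(E) = |E| (number of elements) when E is finite.
B has 2 element(s), so mu_c(B) = 2.

2


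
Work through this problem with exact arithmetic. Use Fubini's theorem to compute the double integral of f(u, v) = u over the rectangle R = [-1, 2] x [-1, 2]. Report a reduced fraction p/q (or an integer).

f(u, v) is a tensor product of a function of u and a function of v, and both factors are bounded continuous (hence Lebesgue integrable) on the rectangle, so Fubini's theorem applies:
  integral_R f d(m x m) = (integral_a1^b1 u du) * (integral_a2^b2 1 dv).
Inner integral in u: integral_{-1}^{2} u du = (2^2 - (-1)^2)/2
  = 3/2.
Inner integral in v: integral_{-1}^{2} 1 dv = (2^1 - (-1)^1)/1
  = 3.
Product: (3/2) * (3) = 9/2.

9/2


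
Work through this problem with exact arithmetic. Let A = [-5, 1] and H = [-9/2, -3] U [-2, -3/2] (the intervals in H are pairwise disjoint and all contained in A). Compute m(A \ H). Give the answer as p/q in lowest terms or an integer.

The ambient interval has length m(A) = 1 - (-5) = 6.
Since the holes are disjoint and sit inside A, by finite additivity
  m(H) = sum_i (b_i - a_i), and m(A \ H) = m(A) - m(H).
Computing the hole measures:
  m(H_1) = -3 - (-9/2) = 3/2.
  m(H_2) = -3/2 - (-2) = 1/2.
Summed: m(H) = 3/2 + 1/2 = 2.
So m(A \ H) = 6 - 2 = 4.

4


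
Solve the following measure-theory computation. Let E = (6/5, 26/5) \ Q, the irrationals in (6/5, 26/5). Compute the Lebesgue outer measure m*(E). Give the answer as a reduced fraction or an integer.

The interval I = (6/5, 26/5) has m(I) = 26/5 - 6/5 = 4 (endpoints are measure-zero, so open/closed/half-open agree). Write I = (I cap Q) u (I \ Q). The rationals in I are countable, so m*(I cap Q) = 0 (cover each rational by intervals whose total length is arbitrarily small). By countable subadditivity m*(I) <= m*(I cap Q) + m*(I \ Q), hence m*(I \ Q) >= m(I) = 4. The reverse inequality m*(I \ Q) <= m*(I) = 4 is trivial since (I \ Q) is a subset of I. Therefore m*(I \ Q) = 4.

4


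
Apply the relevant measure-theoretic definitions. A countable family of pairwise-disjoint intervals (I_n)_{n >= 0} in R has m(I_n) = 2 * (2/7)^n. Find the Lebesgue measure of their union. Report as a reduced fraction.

By countable additivity of the Lebesgue measure on pairwise disjoint measurable sets,
  m(union_{n >= 0} I_n) = sum_{n >= 0} m(I_n) = sum_{n >= 0} a * r^n,
  with a = 2 and r = 2/7.
Since 0 < r = 2/7 < 1, the geometric series converges:
  sum_{n >= 0} a * r^n = a / (1 - r).
  = 2 / (1 - 2/7)
  = 2 / (5/7)
  = 14/5.

14/5


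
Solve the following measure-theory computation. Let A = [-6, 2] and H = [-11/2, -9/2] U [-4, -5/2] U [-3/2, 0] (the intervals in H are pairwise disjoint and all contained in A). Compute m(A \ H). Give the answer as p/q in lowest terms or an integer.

The ambient interval has length m(A) = 2 - (-6) = 8.
Since the holes are disjoint and sit inside A, by finite additivity
  m(H) = sum_i (b_i - a_i), and m(A \ H) = m(A) - m(H).
Computing the hole measures:
  m(H_1) = -9/2 - (-11/2) = 1.
  m(H_2) = -5/2 - (-4) = 3/2.
  m(H_3) = 0 - (-3/2) = 3/2.
Summed: m(H) = 1 + 3/2 + 3/2 = 4.
So m(A \ H) = 8 - 4 = 4.

4


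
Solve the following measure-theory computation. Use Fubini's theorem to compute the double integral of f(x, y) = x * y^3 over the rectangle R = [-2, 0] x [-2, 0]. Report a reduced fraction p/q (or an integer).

f(x, y) is a tensor product of a function of x and a function of y, and both factors are bounded continuous (hence Lebesgue integrable) on the rectangle, so Fubini's theorem applies:
  integral_R f d(m x m) = (integral_a1^b1 x dx) * (integral_a2^b2 y^3 dy).
Inner integral in x: integral_{-2}^{0} x dx = (0^2 - (-2)^2)/2
  = -2.
Inner integral in y: integral_{-2}^{0} y^3 dy = (0^4 - (-2)^4)/4
  = -4.
Product: (-2) * (-4) = 8.

8


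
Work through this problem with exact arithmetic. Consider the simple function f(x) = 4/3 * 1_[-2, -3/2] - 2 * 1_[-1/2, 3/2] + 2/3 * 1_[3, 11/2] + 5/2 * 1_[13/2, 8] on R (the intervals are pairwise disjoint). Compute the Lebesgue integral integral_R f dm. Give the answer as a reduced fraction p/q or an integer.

For a simple function f = sum_i c_i * 1_{A_i} with disjoint A_i,
  integral f dm = sum_i c_i * m(A_i).
Lengths of the A_i:
  m(A_1) = -3/2 - (-2) = 1/2.
  m(A_2) = 3/2 - (-1/2) = 2.
  m(A_3) = 11/2 - 3 = 5/2.
  m(A_4) = 8 - 13/2 = 3/2.
Contributions c_i * m(A_i):
  (4/3) * (1/2) = 2/3.
  (-2) * (2) = -4.
  (2/3) * (5/2) = 5/3.
  (5/2) * (3/2) = 15/4.
Total: 2/3 - 4 + 5/3 + 15/4 = 25/12.

25/12


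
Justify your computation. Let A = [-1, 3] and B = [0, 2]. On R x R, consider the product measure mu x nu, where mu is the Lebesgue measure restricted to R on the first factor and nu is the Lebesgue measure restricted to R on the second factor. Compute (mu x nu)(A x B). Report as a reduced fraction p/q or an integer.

For a measurable rectangle A x B, the product measure satisfies
  (mu x nu)(A x B) = mu(A) * nu(B).
  mu(A) = 4.
  nu(B) = 2.
  (mu x nu)(A x B) = 4 * 2 = 8.

8


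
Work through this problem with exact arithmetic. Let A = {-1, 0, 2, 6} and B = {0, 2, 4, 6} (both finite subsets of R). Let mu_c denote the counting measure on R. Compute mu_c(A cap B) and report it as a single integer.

Counting measure on a finite set equals cardinality. mu_c(A cap B) = |A cap B| (elements appearing in both).
Enumerating the elements of A that also lie in B gives 3 element(s).
So mu_c(A cap B) = 3.

3


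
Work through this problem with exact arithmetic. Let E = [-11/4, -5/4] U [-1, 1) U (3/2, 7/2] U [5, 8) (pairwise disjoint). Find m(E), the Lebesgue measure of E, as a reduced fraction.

For pairwise disjoint intervals, m(union_i I_i) = sum_i m(I_i),
and m is invariant under swapping open/closed endpoints (single points have measure 0).
So m(E) = sum_i (b_i - a_i).
  I_1 has length -5/4 - (-11/4) = 3/2.
  I_2 has length 1 - (-1) = 2.
  I_3 has length 7/2 - 3/2 = 2.
  I_4 has length 8 - 5 = 3.
Summing:
  m(E) = 3/2 + 2 + 2 + 3 = 17/2.

17/2


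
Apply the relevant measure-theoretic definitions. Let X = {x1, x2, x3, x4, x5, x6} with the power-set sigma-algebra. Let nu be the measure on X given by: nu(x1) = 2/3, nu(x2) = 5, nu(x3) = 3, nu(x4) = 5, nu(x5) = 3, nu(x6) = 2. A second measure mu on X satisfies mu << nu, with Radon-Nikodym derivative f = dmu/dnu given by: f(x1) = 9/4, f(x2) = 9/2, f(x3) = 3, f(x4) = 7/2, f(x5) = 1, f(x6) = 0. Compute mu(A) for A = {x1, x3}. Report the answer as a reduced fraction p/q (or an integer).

By the defining property of the Radon-Nikodym derivative, for every measurable set A,
  mu(A) = integral_A f dnu.
Since nu is a discrete measure concentrated on the atoms of X, the integral over A reduces to the sum
  mu(A) = sum_{x in A} f(x) * nu({x}).
Computing each term:
  x1: f(x1) * nu(x1) = 9/4 * 2/3 = 3/2.
  x3: f(x3) * nu(x3) = 3 * 3 = 9.
Summing: mu(A) = 3/2 + 9 = 21/2.

21/2


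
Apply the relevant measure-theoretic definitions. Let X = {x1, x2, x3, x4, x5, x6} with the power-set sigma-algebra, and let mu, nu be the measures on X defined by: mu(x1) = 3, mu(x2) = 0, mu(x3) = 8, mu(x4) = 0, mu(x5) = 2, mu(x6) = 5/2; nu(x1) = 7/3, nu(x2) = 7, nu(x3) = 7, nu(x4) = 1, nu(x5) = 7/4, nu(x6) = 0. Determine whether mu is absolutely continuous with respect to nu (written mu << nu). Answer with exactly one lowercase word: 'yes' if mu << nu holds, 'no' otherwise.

mu << nu means: every nu-null measurable set is also mu-null; equivalently, for every atom x, if nu({x}) = 0 then mu({x}) = 0.
Checking each atom:
  x1: nu = 7/3 > 0 -> no constraint.
  x2: nu = 7 > 0 -> no constraint.
  x3: nu = 7 > 0 -> no constraint.
  x4: nu = 1 > 0 -> no constraint.
  x5: nu = 7/4 > 0 -> no constraint.
  x6: nu = 0, mu = 5/2 > 0 -> violates mu << nu.
The atom(s) x6 violate the condition (nu = 0 but mu > 0). Therefore mu is NOT absolutely continuous w.r.t. nu.

no


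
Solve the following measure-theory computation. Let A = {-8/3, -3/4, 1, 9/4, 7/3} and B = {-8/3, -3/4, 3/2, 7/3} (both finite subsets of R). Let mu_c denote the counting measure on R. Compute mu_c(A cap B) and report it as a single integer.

Counting measure on a finite set equals cardinality. mu_c(A cap B) = |A cap B| (elements appearing in both).
Enumerating the elements of A that also lie in B gives 3 element(s).
So mu_c(A cap B) = 3.

3


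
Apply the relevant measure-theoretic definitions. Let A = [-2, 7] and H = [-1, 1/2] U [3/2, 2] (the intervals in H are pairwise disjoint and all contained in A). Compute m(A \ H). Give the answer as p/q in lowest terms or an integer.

The ambient interval has length m(A) = 7 - (-2) = 9.
Since the holes are disjoint and sit inside A, by finite additivity
  m(H) = sum_i (b_i - a_i), and m(A \ H) = m(A) - m(H).
Computing the hole measures:
  m(H_1) = 1/2 - (-1) = 3/2.
  m(H_2) = 2 - 3/2 = 1/2.
Summed: m(H) = 3/2 + 1/2 = 2.
So m(A \ H) = 9 - 2 = 7.

7


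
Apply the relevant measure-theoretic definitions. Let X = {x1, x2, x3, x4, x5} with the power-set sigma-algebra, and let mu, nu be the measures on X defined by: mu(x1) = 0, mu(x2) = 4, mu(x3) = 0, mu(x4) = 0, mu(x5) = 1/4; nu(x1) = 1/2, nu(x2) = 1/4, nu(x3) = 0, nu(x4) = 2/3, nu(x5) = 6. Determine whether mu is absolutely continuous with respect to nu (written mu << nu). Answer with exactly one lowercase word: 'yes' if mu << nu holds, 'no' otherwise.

mu << nu means: every nu-null measurable set is also mu-null; equivalently, for every atom x, if nu({x}) = 0 then mu({x}) = 0.
Checking each atom:
  x1: nu = 1/2 > 0 -> no constraint.
  x2: nu = 1/4 > 0 -> no constraint.
  x3: nu = 0, mu = 0 -> consistent with mu << nu.
  x4: nu = 2/3 > 0 -> no constraint.
  x5: nu = 6 > 0 -> no constraint.
No atom violates the condition. Therefore mu << nu.

yes


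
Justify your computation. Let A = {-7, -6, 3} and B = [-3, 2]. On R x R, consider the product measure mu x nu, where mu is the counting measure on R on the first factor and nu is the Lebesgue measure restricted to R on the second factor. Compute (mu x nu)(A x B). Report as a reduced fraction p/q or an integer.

For a measurable rectangle A x B, the product measure satisfies
  (mu x nu)(A x B) = mu(A) * nu(B).
  mu(A) = 3.
  nu(B) = 5.
  (mu x nu)(A x B) = 3 * 5 = 15.

15


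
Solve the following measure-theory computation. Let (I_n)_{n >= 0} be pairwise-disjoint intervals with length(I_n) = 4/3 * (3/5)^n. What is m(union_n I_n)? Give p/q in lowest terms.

By countable additivity of the Lebesgue measure on pairwise disjoint measurable sets,
  m(union_{n >= 0} I_n) = sum_{n >= 0} m(I_n) = sum_{n >= 0} a * r^n,
  with a = 4/3 and r = 3/5.
Since 0 < r = 3/5 < 1, the geometric series converges:
  sum_{n >= 0} a * r^n = a / (1 - r).
  = 4/3 / (1 - 3/5)
  = 4/3 / (2/5)
  = 10/3.

10/3


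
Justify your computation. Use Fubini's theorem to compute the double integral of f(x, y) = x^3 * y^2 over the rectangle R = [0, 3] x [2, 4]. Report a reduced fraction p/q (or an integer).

f(x, y) is a tensor product of a function of x and a function of y, and both factors are bounded continuous (hence Lebesgue integrable) on the rectangle, so Fubini's theorem applies:
  integral_R f d(m x m) = (integral_a1^b1 x^3 dx) * (integral_a2^b2 y^2 dy).
Inner integral in x: integral_{0}^{3} x^3 dx = (3^4 - 0^4)/4
  = 81/4.
Inner integral in y: integral_{2}^{4} y^2 dy = (4^3 - 2^3)/3
  = 56/3.
Product: (81/4) * (56/3) = 378.

378


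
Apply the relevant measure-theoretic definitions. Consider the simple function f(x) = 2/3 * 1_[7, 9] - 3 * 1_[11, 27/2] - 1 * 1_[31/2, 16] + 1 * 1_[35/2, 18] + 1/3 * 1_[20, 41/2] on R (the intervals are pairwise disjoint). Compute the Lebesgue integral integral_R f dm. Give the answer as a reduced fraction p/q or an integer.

For a simple function f = sum_i c_i * 1_{A_i} with disjoint A_i,
  integral f dm = sum_i c_i * m(A_i).
Lengths of the A_i:
  m(A_1) = 9 - 7 = 2.
  m(A_2) = 27/2 - 11 = 5/2.
  m(A_3) = 16 - 31/2 = 1/2.
  m(A_4) = 18 - 35/2 = 1/2.
  m(A_5) = 41/2 - 20 = 1/2.
Contributions c_i * m(A_i):
  (2/3) * (2) = 4/3.
  (-3) * (5/2) = -15/2.
  (-1) * (1/2) = -1/2.
  (1) * (1/2) = 1/2.
  (1/3) * (1/2) = 1/6.
Total: 4/3 - 15/2 - 1/2 + 1/2 + 1/6 = -6.

-6


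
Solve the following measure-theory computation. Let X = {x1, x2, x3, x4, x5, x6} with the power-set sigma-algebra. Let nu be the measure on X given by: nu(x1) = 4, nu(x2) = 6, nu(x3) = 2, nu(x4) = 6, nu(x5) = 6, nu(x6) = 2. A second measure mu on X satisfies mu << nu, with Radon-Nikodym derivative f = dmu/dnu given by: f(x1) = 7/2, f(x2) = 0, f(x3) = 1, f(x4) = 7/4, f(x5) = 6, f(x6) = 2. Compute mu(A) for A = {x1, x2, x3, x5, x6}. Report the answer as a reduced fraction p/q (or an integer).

By the defining property of the Radon-Nikodym derivative, for every measurable set A,
  mu(A) = integral_A f dnu.
Since nu is a discrete measure concentrated on the atoms of X, the integral over A reduces to the sum
  mu(A) = sum_{x in A} f(x) * nu({x}).
Computing each term:
  x1: f(x1) * nu(x1) = 7/2 * 4 = 14.
  x2: f(x2) * nu(x2) = 0 * 6 = 0.
  x3: f(x3) * nu(x3) = 1 * 2 = 2.
  x5: f(x5) * nu(x5) = 6 * 6 = 36.
  x6: f(x6) * nu(x6) = 2 * 2 = 4.
Summing: mu(A) = 14 + 0 + 2 + 36 + 4 = 56.

56


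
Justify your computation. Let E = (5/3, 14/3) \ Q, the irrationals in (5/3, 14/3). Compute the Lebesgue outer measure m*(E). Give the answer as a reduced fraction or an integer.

The interval I = (5/3, 14/3) has m(I) = 14/3 - 5/3 = 3 (endpoints are measure-zero, so open/closed/half-open agree). Write I = (I cap Q) u (I \ Q). The rationals in I are countable, so m*(I cap Q) = 0 (cover each rational by intervals whose total length is arbitrarily small). By countable subadditivity m*(I) <= m*(I cap Q) + m*(I \ Q), hence m*(I \ Q) >= m(I) = 3. The reverse inequality m*(I \ Q) <= m*(I) = 3 is trivial since (I \ Q) is a subset of I. Therefore m*(I \ Q) = 3.

3


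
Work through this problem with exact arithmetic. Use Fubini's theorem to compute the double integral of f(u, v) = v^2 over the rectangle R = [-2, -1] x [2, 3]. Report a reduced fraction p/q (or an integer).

f(u, v) is a tensor product of a function of u and a function of v, and both factors are bounded continuous (hence Lebesgue integrable) on the rectangle, so Fubini's theorem applies:
  integral_R f d(m x m) = (integral_a1^b1 1 du) * (integral_a2^b2 v^2 dv).
Inner integral in u: integral_{-2}^{-1} 1 du = ((-1)^1 - (-2)^1)/1
  = 1.
Inner integral in v: integral_{2}^{3} v^2 dv = (3^3 - 2^3)/3
  = 19/3.
Product: (1) * (19/3) = 19/3.

19/3


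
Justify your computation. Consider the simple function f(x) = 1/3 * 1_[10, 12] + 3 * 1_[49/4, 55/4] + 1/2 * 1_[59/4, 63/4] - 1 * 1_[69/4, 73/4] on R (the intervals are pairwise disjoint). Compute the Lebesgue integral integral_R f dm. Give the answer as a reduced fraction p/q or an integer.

For a simple function f = sum_i c_i * 1_{A_i} with disjoint A_i,
  integral f dm = sum_i c_i * m(A_i).
Lengths of the A_i:
  m(A_1) = 12 - 10 = 2.
  m(A_2) = 55/4 - 49/4 = 3/2.
  m(A_3) = 63/4 - 59/4 = 1.
  m(A_4) = 73/4 - 69/4 = 1.
Contributions c_i * m(A_i):
  (1/3) * (2) = 2/3.
  (3) * (3/2) = 9/2.
  (1/2) * (1) = 1/2.
  (-1) * (1) = -1.
Total: 2/3 + 9/2 + 1/2 - 1 = 14/3.

14/3


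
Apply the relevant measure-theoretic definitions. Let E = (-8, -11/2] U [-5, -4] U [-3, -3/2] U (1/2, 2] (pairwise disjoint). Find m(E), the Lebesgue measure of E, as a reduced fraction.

For pairwise disjoint intervals, m(union_i I_i) = sum_i m(I_i),
and m is invariant under swapping open/closed endpoints (single points have measure 0).
So m(E) = sum_i (b_i - a_i).
  I_1 has length -11/2 - (-8) = 5/2.
  I_2 has length -4 - (-5) = 1.
  I_3 has length -3/2 - (-3) = 3/2.
  I_4 has length 2 - 1/2 = 3/2.
Summing:
  m(E) = 5/2 + 1 + 3/2 + 3/2 = 13/2.

13/2


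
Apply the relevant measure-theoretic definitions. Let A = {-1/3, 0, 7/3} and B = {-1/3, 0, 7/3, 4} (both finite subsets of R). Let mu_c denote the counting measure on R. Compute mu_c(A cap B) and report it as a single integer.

Counting measure on a finite set equals cardinality. mu_c(A cap B) = |A cap B| (elements appearing in both).
Enumerating the elements of A that also lie in B gives 3 element(s).
So mu_c(A cap B) = 3.

3


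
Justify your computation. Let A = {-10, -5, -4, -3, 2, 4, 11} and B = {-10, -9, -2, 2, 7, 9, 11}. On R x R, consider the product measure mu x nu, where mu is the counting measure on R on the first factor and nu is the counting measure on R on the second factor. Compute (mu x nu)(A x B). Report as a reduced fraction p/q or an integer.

For a measurable rectangle A x B, the product measure satisfies
  (mu x nu)(A x B) = mu(A) * nu(B).
  mu(A) = 7.
  nu(B) = 7.
  (mu x nu)(A x B) = 7 * 7 = 49.

49


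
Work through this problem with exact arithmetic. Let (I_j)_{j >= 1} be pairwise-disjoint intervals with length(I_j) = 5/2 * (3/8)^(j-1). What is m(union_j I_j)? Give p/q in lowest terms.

By countable additivity of the Lebesgue measure on pairwise disjoint measurable sets,
  m(union_{j >= 1} I_j) = sum_{j >= 1} m(I_j) = sum_{j >= 1} a * r^(j-1),
  with a = 5/2 and r = 3/8.
Since 0 < r = 3/8 < 1, the geometric series converges:
  sum_{j >= 1} a * r^(j-1) = a / (1 - r).
  = 5/2 / (1 - 3/8)
  = 5/2 / (5/8)
  = 4.

4


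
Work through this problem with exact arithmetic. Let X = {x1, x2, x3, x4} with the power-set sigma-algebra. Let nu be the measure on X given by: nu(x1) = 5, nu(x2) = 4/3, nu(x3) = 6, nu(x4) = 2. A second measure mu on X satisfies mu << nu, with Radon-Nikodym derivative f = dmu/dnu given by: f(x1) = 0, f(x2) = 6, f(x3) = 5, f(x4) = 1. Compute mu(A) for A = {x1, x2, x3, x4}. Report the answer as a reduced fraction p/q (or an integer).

By the defining property of the Radon-Nikodym derivative, for every measurable set A,
  mu(A) = integral_A f dnu.
Since nu is a discrete measure concentrated on the atoms of X, the integral over A reduces to the sum
  mu(A) = sum_{x in A} f(x) * nu({x}).
Computing each term:
  x1: f(x1) * nu(x1) = 0 * 5 = 0.
  x2: f(x2) * nu(x2) = 6 * 4/3 = 8.
  x3: f(x3) * nu(x3) = 5 * 6 = 30.
  x4: f(x4) * nu(x4) = 1 * 2 = 2.
Summing: mu(A) = 0 + 8 + 30 + 2 = 40.

40


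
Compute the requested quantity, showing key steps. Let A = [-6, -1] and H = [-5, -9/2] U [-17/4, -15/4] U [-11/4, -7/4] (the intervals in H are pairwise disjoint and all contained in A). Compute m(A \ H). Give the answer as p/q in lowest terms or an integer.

The ambient interval has length m(A) = -1 - (-6) = 5.
Since the holes are disjoint and sit inside A, by finite additivity
  m(H) = sum_i (b_i - a_i), and m(A \ H) = m(A) - m(H).
Computing the hole measures:
  m(H_1) = -9/2 - (-5) = 1/2.
  m(H_2) = -15/4 - (-17/4) = 1/2.
  m(H_3) = -7/4 - (-11/4) = 1.
Summed: m(H) = 1/2 + 1/2 + 1 = 2.
So m(A \ H) = 5 - 2 = 3.

3


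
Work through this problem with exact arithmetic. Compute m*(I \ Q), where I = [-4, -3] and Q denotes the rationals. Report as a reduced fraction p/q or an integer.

The interval I = [-4, -3] has m(I) = -3 - (-4) = 1 (endpoints are measure-zero, so open/closed/half-open agree). Write I = (I cap Q) u (I \ Q). The rationals in I are countable, so m*(I cap Q) = 0 (cover each rational by intervals whose total length is arbitrarily small). By countable subadditivity m*(I) <= m*(I cap Q) + m*(I \ Q), hence m*(I \ Q) >= m(I) = 1. The reverse inequality m*(I \ Q) <= m*(I) = 1 is trivial since (I \ Q) is a subset of I. Therefore m*(I \ Q) = 1.

1


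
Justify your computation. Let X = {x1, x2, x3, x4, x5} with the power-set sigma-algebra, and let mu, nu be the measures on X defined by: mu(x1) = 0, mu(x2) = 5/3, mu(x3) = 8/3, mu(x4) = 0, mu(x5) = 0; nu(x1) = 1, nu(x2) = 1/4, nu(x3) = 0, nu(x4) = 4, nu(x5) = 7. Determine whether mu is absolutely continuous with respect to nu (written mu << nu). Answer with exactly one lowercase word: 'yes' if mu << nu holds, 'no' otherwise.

mu << nu means: every nu-null measurable set is also mu-null; equivalently, for every atom x, if nu({x}) = 0 then mu({x}) = 0.
Checking each atom:
  x1: nu = 1 > 0 -> no constraint.
  x2: nu = 1/4 > 0 -> no constraint.
  x3: nu = 0, mu = 8/3 > 0 -> violates mu << nu.
  x4: nu = 4 > 0 -> no constraint.
  x5: nu = 7 > 0 -> no constraint.
The atom(s) x3 violate the condition (nu = 0 but mu > 0). Therefore mu is NOT absolutely continuous w.r.t. nu.

no


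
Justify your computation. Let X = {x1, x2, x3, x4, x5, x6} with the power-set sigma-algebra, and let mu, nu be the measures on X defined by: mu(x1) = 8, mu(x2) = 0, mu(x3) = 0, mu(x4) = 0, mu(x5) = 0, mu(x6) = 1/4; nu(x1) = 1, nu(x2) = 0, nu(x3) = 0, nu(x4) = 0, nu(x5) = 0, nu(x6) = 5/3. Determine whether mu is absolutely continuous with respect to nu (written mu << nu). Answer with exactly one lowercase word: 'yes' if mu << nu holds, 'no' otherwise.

mu << nu means: every nu-null measurable set is also mu-null; equivalently, for every atom x, if nu({x}) = 0 then mu({x}) = 0.
Checking each atom:
  x1: nu = 1 > 0 -> no constraint.
  x2: nu = 0, mu = 0 -> consistent with mu << nu.
  x3: nu = 0, mu = 0 -> consistent with mu << nu.
  x4: nu = 0, mu = 0 -> consistent with mu << nu.
  x5: nu = 0, mu = 0 -> consistent with mu << nu.
  x6: nu = 5/3 > 0 -> no constraint.
No atom violates the condition. Therefore mu << nu.

yes


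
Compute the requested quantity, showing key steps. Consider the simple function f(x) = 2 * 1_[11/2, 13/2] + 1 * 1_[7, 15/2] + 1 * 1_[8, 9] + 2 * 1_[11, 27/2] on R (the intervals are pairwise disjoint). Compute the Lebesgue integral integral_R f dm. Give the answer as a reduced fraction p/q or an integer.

For a simple function f = sum_i c_i * 1_{A_i} with disjoint A_i,
  integral f dm = sum_i c_i * m(A_i).
Lengths of the A_i:
  m(A_1) = 13/2 - 11/2 = 1.
  m(A_2) = 15/2 - 7 = 1/2.
  m(A_3) = 9 - 8 = 1.
  m(A_4) = 27/2 - 11 = 5/2.
Contributions c_i * m(A_i):
  (2) * (1) = 2.
  (1) * (1/2) = 1/2.
  (1) * (1) = 1.
  (2) * (5/2) = 5.
Total: 2 + 1/2 + 1 + 5 = 17/2.

17/2


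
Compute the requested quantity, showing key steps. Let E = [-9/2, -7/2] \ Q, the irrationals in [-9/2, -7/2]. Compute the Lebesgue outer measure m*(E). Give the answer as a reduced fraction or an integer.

The interval I = [-9/2, -7/2] has m(I) = -7/2 - (-9/2) = 1 (endpoints are measure-zero, so open/closed/half-open agree). Write I = (I cap Q) u (I \ Q). The rationals in I are countable, so m*(I cap Q) = 0 (cover each rational by intervals whose total length is arbitrarily small). By countable subadditivity m*(I) <= m*(I cap Q) + m*(I \ Q), hence m*(I \ Q) >= m(I) = 1. The reverse inequality m*(I \ Q) <= m*(I) = 1 is trivial since (I \ Q) is a subset of I. Therefore m*(I \ Q) = 1.

1


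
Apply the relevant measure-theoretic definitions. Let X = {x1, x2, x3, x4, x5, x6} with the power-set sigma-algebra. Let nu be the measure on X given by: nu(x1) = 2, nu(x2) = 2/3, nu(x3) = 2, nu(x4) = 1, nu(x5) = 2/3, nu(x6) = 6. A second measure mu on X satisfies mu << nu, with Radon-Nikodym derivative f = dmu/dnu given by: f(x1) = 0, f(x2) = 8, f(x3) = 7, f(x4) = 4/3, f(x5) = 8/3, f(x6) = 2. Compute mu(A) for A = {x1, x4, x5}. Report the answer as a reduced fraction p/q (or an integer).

By the defining property of the Radon-Nikodym derivative, for every measurable set A,
  mu(A) = integral_A f dnu.
Since nu is a discrete measure concentrated on the atoms of X, the integral over A reduces to the sum
  mu(A) = sum_{x in A} f(x) * nu({x}).
Computing each term:
  x1: f(x1) * nu(x1) = 0 * 2 = 0.
  x4: f(x4) * nu(x4) = 4/3 * 1 = 4/3.
  x5: f(x5) * nu(x5) = 8/3 * 2/3 = 16/9.
Summing: mu(A) = 0 + 4/3 + 16/9 = 28/9.

28/9


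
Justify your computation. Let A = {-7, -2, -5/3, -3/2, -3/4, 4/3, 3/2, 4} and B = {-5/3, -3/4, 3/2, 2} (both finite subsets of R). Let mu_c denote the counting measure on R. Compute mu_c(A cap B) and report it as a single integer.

Counting measure on a finite set equals cardinality. mu_c(A cap B) = |A cap B| (elements appearing in both).
Enumerating the elements of A that also lie in B gives 3 element(s).
So mu_c(A cap B) = 3.

3


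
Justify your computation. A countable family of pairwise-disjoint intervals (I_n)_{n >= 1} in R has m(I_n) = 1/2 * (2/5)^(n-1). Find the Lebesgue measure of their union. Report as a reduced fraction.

By countable additivity of the Lebesgue measure on pairwise disjoint measurable sets,
  m(union_{n >= 1} I_n) = sum_{n >= 1} m(I_n) = sum_{n >= 1} a * r^(n-1),
  with a = 1/2 and r = 2/5.
Since 0 < r = 2/5 < 1, the geometric series converges:
  sum_{n >= 1} a * r^(n-1) = a / (1 - r).
  = 1/2 / (1 - 2/5)
  = 1/2 / (3/5)
  = 5/6.

5/6


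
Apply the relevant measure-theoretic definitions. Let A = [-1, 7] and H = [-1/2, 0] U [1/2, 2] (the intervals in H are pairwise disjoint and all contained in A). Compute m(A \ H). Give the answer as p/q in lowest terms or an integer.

The ambient interval has length m(A) = 7 - (-1) = 8.
Since the holes are disjoint and sit inside A, by finite additivity
  m(H) = sum_i (b_i - a_i), and m(A \ H) = m(A) - m(H).
Computing the hole measures:
  m(H_1) = 0 - (-1/2) = 1/2.
  m(H_2) = 2 - 1/2 = 3/2.
Summed: m(H) = 1/2 + 3/2 = 2.
So m(A \ H) = 8 - 2 = 6.

6


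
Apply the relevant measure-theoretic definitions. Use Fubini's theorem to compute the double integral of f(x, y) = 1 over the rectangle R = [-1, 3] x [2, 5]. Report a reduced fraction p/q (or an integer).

f(x, y) is a tensor product of a function of x and a function of y, and both factors are bounded continuous (hence Lebesgue integrable) on the rectangle, so Fubini's theorem applies:
  integral_R f d(m x m) = (integral_a1^b1 1 dx) * (integral_a2^b2 1 dy).
Inner integral in x: integral_{-1}^{3} 1 dx = (3^1 - (-1)^1)/1
  = 4.
Inner integral in y: integral_{2}^{5} 1 dy = (5^1 - 2^1)/1
  = 3.
Product: (4) * (3) = 12.

12


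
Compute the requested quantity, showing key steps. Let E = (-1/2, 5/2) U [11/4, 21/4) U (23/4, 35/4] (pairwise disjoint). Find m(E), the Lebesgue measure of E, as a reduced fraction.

For pairwise disjoint intervals, m(union_i I_i) = sum_i m(I_i),
and m is invariant under swapping open/closed endpoints (single points have measure 0).
So m(E) = sum_i (b_i - a_i).
  I_1 has length 5/2 - (-1/2) = 3.
  I_2 has length 21/4 - 11/4 = 5/2.
  I_3 has length 35/4 - 23/4 = 3.
Summing:
  m(E) = 3 + 5/2 + 3 = 17/2.

17/2


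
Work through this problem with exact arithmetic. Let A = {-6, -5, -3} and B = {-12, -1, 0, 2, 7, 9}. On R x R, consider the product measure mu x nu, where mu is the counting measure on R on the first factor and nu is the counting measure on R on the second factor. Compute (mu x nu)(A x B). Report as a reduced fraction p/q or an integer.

For a measurable rectangle A x B, the product measure satisfies
  (mu x nu)(A x B) = mu(A) * nu(B).
  mu(A) = 3.
  nu(B) = 6.
  (mu x nu)(A x B) = 3 * 6 = 18.

18


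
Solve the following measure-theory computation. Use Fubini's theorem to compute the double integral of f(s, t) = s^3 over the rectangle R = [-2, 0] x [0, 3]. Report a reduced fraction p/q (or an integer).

f(s, t) is a tensor product of a function of s and a function of t, and both factors are bounded continuous (hence Lebesgue integrable) on the rectangle, so Fubini's theorem applies:
  integral_R f d(m x m) = (integral_a1^b1 s^3 ds) * (integral_a2^b2 1 dt).
Inner integral in s: integral_{-2}^{0} s^3 ds = (0^4 - (-2)^4)/4
  = -4.
Inner integral in t: integral_{0}^{3} 1 dt = (3^1 - 0^1)/1
  = 3.
Product: (-4) * (3) = -12.

-12


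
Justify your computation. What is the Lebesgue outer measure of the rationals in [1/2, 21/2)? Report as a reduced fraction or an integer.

E = Q cap [1/2, 21/2) is a subset of Q, which is countable. Enumerate Q = {q_1, q_2, ...}; for any eps > 0, cover q_k by the open interval (q_k - eps/2^(k+1), q_k + eps/2^(k+1)), of length eps/2^k. The total cover length is sum_{k>=1} eps/2^k = eps. Hence m*(E) <= m*(Q) <= eps for every eps > 0, and since outer measure is non-negative, m*(E) = 0.

0


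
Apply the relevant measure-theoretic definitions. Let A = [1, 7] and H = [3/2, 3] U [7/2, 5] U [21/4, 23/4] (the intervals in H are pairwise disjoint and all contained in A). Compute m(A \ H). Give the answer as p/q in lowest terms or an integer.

The ambient interval has length m(A) = 7 - 1 = 6.
Since the holes are disjoint and sit inside A, by finite additivity
  m(H) = sum_i (b_i - a_i), and m(A \ H) = m(A) - m(H).
Computing the hole measures:
  m(H_1) = 3 - 3/2 = 3/2.
  m(H_2) = 5 - 7/2 = 3/2.
  m(H_3) = 23/4 - 21/4 = 1/2.
Summed: m(H) = 3/2 + 3/2 + 1/2 = 7/2.
So m(A \ H) = 6 - 7/2 = 5/2.

5/2


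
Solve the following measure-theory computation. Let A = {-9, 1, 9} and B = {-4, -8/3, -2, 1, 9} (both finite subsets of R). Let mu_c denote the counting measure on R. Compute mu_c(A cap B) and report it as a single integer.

Counting measure on a finite set equals cardinality. mu_c(A cap B) = |A cap B| (elements appearing in both).
Enumerating the elements of A that also lie in B gives 2 element(s).
So mu_c(A cap B) = 2.

2


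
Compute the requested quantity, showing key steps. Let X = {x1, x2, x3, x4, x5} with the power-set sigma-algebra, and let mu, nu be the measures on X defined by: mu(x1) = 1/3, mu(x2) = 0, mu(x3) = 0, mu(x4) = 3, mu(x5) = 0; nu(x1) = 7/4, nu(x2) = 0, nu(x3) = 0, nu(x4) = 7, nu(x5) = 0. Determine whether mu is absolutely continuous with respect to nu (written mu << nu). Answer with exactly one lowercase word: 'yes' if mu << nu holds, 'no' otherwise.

mu << nu means: every nu-null measurable set is also mu-null; equivalently, for every atom x, if nu({x}) = 0 then mu({x}) = 0.
Checking each atom:
  x1: nu = 7/4 > 0 -> no constraint.
  x2: nu = 0, mu = 0 -> consistent with mu << nu.
  x3: nu = 0, mu = 0 -> consistent with mu << nu.
  x4: nu = 7 > 0 -> no constraint.
  x5: nu = 0, mu = 0 -> consistent with mu << nu.
No atom violates the condition. Therefore mu << nu.

yes
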